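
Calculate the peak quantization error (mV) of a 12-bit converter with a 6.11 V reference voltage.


The maximum quantization error is +/- LSB/2.
LSB = Vref / 2^n = 6.11 / 4096 = 0.0014917 V
Max error = LSB / 2 = 0.0014917 / 2 = 0.00074585 V
Max error = 0.7458 mV

0.7458 mV


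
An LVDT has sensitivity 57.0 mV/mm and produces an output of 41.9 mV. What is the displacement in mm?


Displacement = Vout / sensitivity.
d = 41.9 / 57.0
d = 0.735 mm

0.735 mm


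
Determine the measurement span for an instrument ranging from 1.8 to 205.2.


Span = upper range - lower range.
Span = 205.2 - (1.8)
Span = 203.4

203.4


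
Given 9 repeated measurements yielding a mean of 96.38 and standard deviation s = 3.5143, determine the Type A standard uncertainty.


The standard uncertainty for Type A evaluation is u = s / sqrt(n).
u = 3.5143 / sqrt(9)
u = 3.5143 / 3.0
u = 1.1714

1.1714


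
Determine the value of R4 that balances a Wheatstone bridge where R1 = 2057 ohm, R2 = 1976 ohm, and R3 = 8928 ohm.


At balance: R1*R4 = R2*R3, so R4 = R2*R3/R1.
R4 = 1976 * 8928 / 2057
R4 = 17641728 / 2057
R4 = 8576.44 ohm

8576.44 ohm


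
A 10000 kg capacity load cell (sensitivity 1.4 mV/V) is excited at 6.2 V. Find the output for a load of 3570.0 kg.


Vout = rated_output * Vex * (load / capacity).
Vout = 1.4 * 6.2 * (3570.0 / 10000)
Vout = 1.4 * 6.2 * 0.357
Vout = 3.099 mV

3.099 mV


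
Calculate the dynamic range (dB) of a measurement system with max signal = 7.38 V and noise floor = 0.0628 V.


Dynamic range = 20 * log10(Vmax / Vnoise).
DR = 20 * log10(7.38 / 0.0628)
DR = 20 * log10(117.52)
DR = 41.4 dB

41.4 dB


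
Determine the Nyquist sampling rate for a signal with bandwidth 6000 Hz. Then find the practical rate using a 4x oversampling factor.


By Nyquist theorem, fs_min = 2 * fmax.
fs_min = 2 * 6000 = 12000 Hz
Practical rate = 4 * fs_min = 4 * 12000 = 48000 Hz

fs_min = 12000 Hz, fs_practical = 48000 Hz


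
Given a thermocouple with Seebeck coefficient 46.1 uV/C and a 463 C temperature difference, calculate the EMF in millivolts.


The thermocouple output V = sensitivity * dT.
V = 46.1 uV/C * 463 C
V = 21344.3 uV
V = 21.344 mV

21.344 mV


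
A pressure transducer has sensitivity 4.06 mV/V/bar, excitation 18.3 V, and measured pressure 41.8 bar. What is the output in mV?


Output = sensitivity * Vex * P.
Vout = 4.06 * 18.3 * 41.8
Vout = 74.298 * 41.8
Vout = 3105.66 mV

3105.66 mV


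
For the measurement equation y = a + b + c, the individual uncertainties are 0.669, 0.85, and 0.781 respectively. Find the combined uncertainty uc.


For a sum of independent quantities, uc = sqrt(u1^2 + u2^2 + u3^2).
uc = sqrt(0.669^2 + 0.85^2 + 0.781^2)
uc = sqrt(0.447561 + 0.7225 + 0.609961)
uc = 1.3342

1.3342


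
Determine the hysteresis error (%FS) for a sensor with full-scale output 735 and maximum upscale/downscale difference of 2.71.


Hysteresis = (max difference / full scale) * 100%.
H = (2.71 / 735) * 100
H = 0.369 %FS

0.369 %FS


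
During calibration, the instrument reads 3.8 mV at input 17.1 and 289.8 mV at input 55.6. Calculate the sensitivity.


Sensitivity = (y2 - y1) / (x2 - x1).
S = (289.8 - 3.8) / (55.6 - 17.1)
S = 286.0 / 38.5
S = 7.4286 mV/unit

7.4286 mV/unit


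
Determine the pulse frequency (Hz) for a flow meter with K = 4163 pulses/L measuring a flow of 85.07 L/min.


Frequency = K * Q / 60 (converting L/min to L/s).
f = 4163 * 85.07 / 60
f = 354146.41 / 60
f = 5902.44 Hz

5902.44 Hz


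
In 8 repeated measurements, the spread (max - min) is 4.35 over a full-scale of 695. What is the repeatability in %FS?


Repeatability = (spread / full scale) * 100%.
R = (4.35 / 695) * 100
R = 0.626 %FS

0.626 %FS


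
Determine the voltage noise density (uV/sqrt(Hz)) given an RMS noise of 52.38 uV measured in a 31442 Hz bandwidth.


Noise spectral density = Vrms / sqrt(BW).
NSD = 52.38 / sqrt(31442)
NSD = 52.38 / 177.3189
NSD = 0.2954 uV/sqrt(Hz)

0.2954 uV/sqrt(Hz)


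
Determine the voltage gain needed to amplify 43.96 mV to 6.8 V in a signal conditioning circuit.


Gain = Vout / Vin (converting to same units).
G = 6.8 V / 43.96 mV
G = 6800.0 mV / 43.96 mV
G = 154.69

154.69


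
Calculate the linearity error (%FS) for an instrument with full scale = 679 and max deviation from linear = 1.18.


Linearity error = (max deviation / full scale) * 100%.
Linearity = (1.18 / 679) * 100
Linearity = 0.174 %FS

0.174 %FS


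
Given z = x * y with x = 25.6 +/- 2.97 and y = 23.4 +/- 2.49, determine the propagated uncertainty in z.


For a product z = x*y, the relative uncertainty is:
uz/z = sqrt((ux/x)^2 + (uy/y)^2)
Relative uncertainties: ux/x = 2.97/25.6 = 0.116016
uy/y = 2.49/23.4 = 0.10641
z = 25.6 * 23.4 = 599.0
uz = 599.0 * sqrt(0.116016^2 + 0.10641^2) = 94.304

94.304


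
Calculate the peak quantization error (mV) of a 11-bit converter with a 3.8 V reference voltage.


The maximum quantization error is +/- LSB/2.
LSB = Vref / 2^n = 3.8 / 2048 = 0.00185547 V
Max error = LSB / 2 = 0.00185547 / 2 = 0.00092773 V
Max error = 0.9277 mV

0.9277 mV


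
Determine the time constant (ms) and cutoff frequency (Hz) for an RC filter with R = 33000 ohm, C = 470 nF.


Time constant: tau = R * C.
tau = 33000 * 4.70e-07 = 0.01551 s
tau = 15.51 ms
Cutoff frequency: fc = 1 / (2*pi*R*C).
fc = 1 / (2*pi*0.01551) = 10.26 Hz

tau = 15.51 ms, fc = 10.26 Hz


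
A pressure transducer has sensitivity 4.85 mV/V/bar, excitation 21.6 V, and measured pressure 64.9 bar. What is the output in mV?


Output = sensitivity * Vex * P.
Vout = 4.85 * 21.6 * 64.9
Vout = 104.76 * 64.9
Vout = 6798.92 mV

6798.92 mV


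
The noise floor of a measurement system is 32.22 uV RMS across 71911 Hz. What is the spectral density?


Noise spectral density = Vrms / sqrt(BW).
NSD = 32.22 / sqrt(71911)
NSD = 32.22 / 268.1623
NSD = 0.1202 uV/sqrt(Hz)

0.1202 uV/sqrt(Hz)


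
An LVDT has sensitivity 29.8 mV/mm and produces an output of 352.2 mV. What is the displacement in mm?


Displacement = Vout / sensitivity.
d = 352.2 / 29.8
d = 11.819 mm

11.819 mm


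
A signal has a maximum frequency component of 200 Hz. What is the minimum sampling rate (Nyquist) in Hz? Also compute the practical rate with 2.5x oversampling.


By Nyquist theorem, fs_min = 2 * fmax.
fs_min = 2 * 200 = 400 Hz
Practical rate = 2.5 * fs_min = 2.5 * 400 = 1000 Hz

fs_min = 400 Hz, fs_practical = 1000 Hz


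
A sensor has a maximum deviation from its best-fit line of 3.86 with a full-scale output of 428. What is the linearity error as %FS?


Linearity error = (max deviation / full scale) * 100%.
Linearity = (3.86 / 428) * 100
Linearity = 0.902 %FS

0.902 %FS


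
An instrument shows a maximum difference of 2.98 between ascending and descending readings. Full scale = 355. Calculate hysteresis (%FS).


Hysteresis = (max difference / full scale) * 100%.
H = (2.98 / 355) * 100
H = 0.839 %FS

0.839 %FS


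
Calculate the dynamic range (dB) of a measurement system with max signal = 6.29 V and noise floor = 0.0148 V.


Dynamic range = 20 * log10(Vmax / Vnoise).
DR = 20 * log10(6.29 / 0.0148)
DR = 20 * log10(425.0)
DR = 52.57 dB

52.57 dB


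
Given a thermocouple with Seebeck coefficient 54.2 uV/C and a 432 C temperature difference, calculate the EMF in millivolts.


The thermocouple output V = sensitivity * dT.
V = 54.2 uV/C * 432 C
V = 23414.4 uV
V = 23.414 mV

23.414 mV


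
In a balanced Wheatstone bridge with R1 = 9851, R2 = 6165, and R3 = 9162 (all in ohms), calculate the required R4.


At balance: R1*R4 = R2*R3, so R4 = R2*R3/R1.
R4 = 6165 * 9162 / 9851
R4 = 56483730 / 9851
R4 = 5733.81 ohm

5733.81 ohm


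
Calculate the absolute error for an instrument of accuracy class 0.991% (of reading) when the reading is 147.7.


Absolute error = (accuracy% / 100) * reading.
Error = (0.991 / 100) * 147.7
Error = 0.00991 * 147.7
Error = 1.4637

1.4637


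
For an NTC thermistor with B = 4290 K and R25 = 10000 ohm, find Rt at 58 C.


NTC thermistor equation: Rt = R25 * exp(B * (1/T - 1/T25)).
T in Kelvin: 331.15 K, T25 = 298.15 K
1/T - 1/T25 = 1/331.15 - 1/298.15 = -0.00033424
B * (1/T - 1/T25) = 4290 * -0.00033424 = -1.4339
Rt = 10000 * exp(-1.4339) = 2383.8 ohm

2383.8 ohm


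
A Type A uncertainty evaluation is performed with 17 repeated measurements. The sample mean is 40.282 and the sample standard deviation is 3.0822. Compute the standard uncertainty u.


The standard uncertainty for Type A evaluation is u = s / sqrt(n).
u = 3.0822 / sqrt(17)
u = 3.0822 / 4.1231
u = 0.7475

0.7475


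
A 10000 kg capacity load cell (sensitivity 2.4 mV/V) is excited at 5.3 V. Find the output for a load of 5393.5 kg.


Vout = rated_output * Vex * (load / capacity).
Vout = 2.4 * 5.3 * (5393.5 / 10000)
Vout = 2.4 * 5.3 * 0.53935
Vout = 6.861 mV

6.861 mV


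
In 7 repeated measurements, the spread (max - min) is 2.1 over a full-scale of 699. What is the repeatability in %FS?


Repeatability = (spread / full scale) * 100%.
R = (2.1 / 699) * 100
R = 0.3 %FS

0.3 %FS


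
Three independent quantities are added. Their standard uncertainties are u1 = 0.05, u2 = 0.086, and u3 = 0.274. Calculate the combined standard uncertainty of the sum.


For a sum of independent quantities, uc = sqrt(u1^2 + u2^2 + u3^2).
uc = sqrt(0.05^2 + 0.086^2 + 0.274^2)
uc = sqrt(0.0025 + 0.007396 + 0.075076)
uc = 0.2915

0.2915


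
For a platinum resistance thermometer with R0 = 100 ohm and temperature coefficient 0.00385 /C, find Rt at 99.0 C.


The RTD equation: Rt = R0 * (1 + alpha * T).
Rt = 100 * (1 + 0.00385 * 99.0)
Rt = 100 * (1 + 0.38115)
Rt = 100 * 1.38115
Rt = 138.115 ohm

138.115 ohm


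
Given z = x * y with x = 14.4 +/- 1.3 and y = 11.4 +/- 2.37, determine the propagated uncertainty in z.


For a product z = x*y, the relative uncertainty is:
uz/z = sqrt((ux/x)^2 + (uy/y)^2)
Relative uncertainties: ux/x = 1.3/14.4 = 0.090278
uy/y = 2.37/11.4 = 0.207895
z = 14.4 * 11.4 = 164.2
uz = 164.2 * sqrt(0.090278^2 + 0.207895^2) = 37.207

37.207


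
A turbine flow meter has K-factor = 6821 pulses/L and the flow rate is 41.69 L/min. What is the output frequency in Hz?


Frequency = K * Q / 60 (converting L/min to L/s).
f = 6821 * 41.69 / 60
f = 284367.49 / 60
f = 4739.46 Hz

4739.46 Hz


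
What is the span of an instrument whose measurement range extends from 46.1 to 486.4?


Span = upper range - lower range.
Span = 486.4 - (46.1)
Span = 440.3

440.3


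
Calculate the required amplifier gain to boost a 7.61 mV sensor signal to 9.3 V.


Gain = Vout / Vin (converting to same units).
G = 9.3 V / 7.61 mV
G = 9300.0 mV / 7.61 mV
G = 1222.08

1222.08


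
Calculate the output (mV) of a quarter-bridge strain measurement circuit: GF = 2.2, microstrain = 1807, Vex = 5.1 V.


Quarter bridge output: Vout = (GF * epsilon * Vex) / 4.
Vout = (2.2 * 1807e-6 * 5.1) / 4
Vout = 0.02027454 / 4 V
Vout = 0.00506864 V = 5.0686 mV

5.0686 mV


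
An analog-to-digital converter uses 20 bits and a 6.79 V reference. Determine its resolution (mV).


The resolution (LSB) of an ADC is Vref / 2^n.
LSB = 6.79 / 2^20
LSB = 6.79 / 1048576
LSB = 6.48e-06 V = 0.00647545 mV

0.00647545 mV


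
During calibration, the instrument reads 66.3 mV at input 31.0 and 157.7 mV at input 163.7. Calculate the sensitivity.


Sensitivity = (y2 - y1) / (x2 - x1).
S = (157.7 - 66.3) / (163.7 - 31.0)
S = 91.4 / 132.7
S = 0.6888 mV/unit

0.6888 mV/unit


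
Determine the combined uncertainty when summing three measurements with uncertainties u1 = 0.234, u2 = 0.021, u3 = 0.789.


For a sum of independent quantities, uc = sqrt(u1^2 + u2^2 + u3^2).
uc = sqrt(0.234^2 + 0.021^2 + 0.789^2)
uc = sqrt(0.054756 + 0.000441 + 0.622521)
uc = 0.8232

0.8232


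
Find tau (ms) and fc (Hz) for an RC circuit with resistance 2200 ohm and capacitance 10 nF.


Time constant: tau = R * C.
tau = 2200 * 1.00e-08 = 2.2e-05 s
tau = 0.022 ms
Cutoff frequency: fc = 1 / (2*pi*R*C).
fc = 1 / (2*pi*2.2e-05) = 7234.32 Hz

tau = 0.022 ms, fc = 7234.32 Hz


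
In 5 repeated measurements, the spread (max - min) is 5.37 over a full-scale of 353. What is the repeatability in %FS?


Repeatability = (spread / full scale) * 100%.
R = (5.37 / 353) * 100
R = 1.521 %FS

1.521 %FS


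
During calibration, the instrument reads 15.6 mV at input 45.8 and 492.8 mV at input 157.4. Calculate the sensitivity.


Sensitivity = (y2 - y1) / (x2 - x1).
S = (492.8 - 15.6) / (157.4 - 45.8)
S = 477.2 / 111.6
S = 4.276 mV/unit

4.276 mV/unit


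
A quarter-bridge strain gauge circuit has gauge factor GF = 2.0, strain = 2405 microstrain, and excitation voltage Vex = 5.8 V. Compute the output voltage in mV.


Quarter bridge output: Vout = (GF * epsilon * Vex) / 4.
Vout = (2.0 * 2405e-6 * 5.8) / 4
Vout = 0.027898 / 4 V
Vout = 0.0069745 V = 6.9745 mV

6.9745 mV


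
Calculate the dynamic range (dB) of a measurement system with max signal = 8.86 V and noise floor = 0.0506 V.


Dynamic range = 20 * log10(Vmax / Vnoise).
DR = 20 * log10(8.86 / 0.0506)
DR = 20 * log10(175.1)
DR = 44.87 dB

44.87 dB


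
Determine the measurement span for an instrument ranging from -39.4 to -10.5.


Span = upper range - lower range.
Span = -10.5 - (-39.4)
Span = 28.9

28.9


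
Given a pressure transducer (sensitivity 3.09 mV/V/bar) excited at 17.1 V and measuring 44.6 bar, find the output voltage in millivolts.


Output = sensitivity * Vex * P.
Vout = 3.09 * 17.1 * 44.6
Vout = 52.839 * 44.6
Vout = 2356.62 mV

2356.62 mV


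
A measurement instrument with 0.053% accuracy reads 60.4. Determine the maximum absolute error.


Absolute error = (accuracy% / 100) * reading.
Error = (0.053 / 100) * 60.4
Error = 0.00053 * 60.4
Error = 0.032

0.032


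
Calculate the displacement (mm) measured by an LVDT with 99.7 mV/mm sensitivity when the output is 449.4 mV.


Displacement = Vout / sensitivity.
d = 449.4 / 99.7
d = 4.508 mm

4.508 mm


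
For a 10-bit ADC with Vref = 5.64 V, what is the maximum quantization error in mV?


The maximum quantization error is +/- LSB/2.
LSB = Vref / 2^n = 5.64 / 1024 = 0.00550781 V
Max error = LSB / 2 = 0.00550781 / 2 = 0.00275391 V
Max error = 2.7539 mV

2.7539 mV


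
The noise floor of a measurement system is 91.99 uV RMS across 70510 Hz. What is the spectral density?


Noise spectral density = Vrms / sqrt(BW).
NSD = 91.99 / sqrt(70510)
NSD = 91.99 / 265.5372
NSD = 0.3464 uV/sqrt(Hz)

0.3464 uV/sqrt(Hz)


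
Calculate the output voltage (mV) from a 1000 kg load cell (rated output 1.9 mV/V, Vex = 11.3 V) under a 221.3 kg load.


Vout = rated_output * Vex * (load / capacity).
Vout = 1.9 * 11.3 * (221.3 / 1000)
Vout = 1.9 * 11.3 * 0.2213
Vout = 4.751 mV

4.751 mV


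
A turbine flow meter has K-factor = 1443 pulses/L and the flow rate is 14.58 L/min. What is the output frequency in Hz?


Frequency = K * Q / 60 (converting L/min to L/s).
f = 1443 * 14.58 / 60
f = 21038.94 / 60
f = 350.65 Hz

350.65 Hz


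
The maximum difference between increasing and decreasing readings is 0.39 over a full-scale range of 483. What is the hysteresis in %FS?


Hysteresis = (max difference / full scale) * 100%.
H = (0.39 / 483) * 100
H = 0.081 %FS

0.081 %FS


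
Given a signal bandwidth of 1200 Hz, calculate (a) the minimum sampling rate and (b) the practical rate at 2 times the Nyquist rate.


By Nyquist theorem, fs_min = 2 * fmax.
fs_min = 2 * 1200 = 2400 Hz
Practical rate = 2 * fs_min = 2 * 2400 = 4800 Hz

fs_min = 2400 Hz, fs_practical = 4800 Hz


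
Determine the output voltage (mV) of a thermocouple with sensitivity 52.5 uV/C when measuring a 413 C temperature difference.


The thermocouple output V = sensitivity * dT.
V = 52.5 uV/C * 413 C
V = 21682.5 uV
V = 21.683 mV

21.683 mV


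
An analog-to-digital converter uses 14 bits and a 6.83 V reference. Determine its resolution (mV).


The resolution (LSB) of an ADC is Vref / 2^n.
LSB = 6.83 / 2^14
LSB = 6.83 / 16384
LSB = 0.00041687 V = 0.41687012 mV

0.41687012 mV


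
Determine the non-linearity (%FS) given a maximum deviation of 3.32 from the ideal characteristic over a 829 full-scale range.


Linearity error = (max deviation / full scale) * 100%.
Linearity = (3.32 / 829) * 100
Linearity = 0.4 %FS

0.4 %FS


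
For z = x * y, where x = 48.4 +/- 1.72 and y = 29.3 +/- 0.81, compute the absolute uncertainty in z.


For a product z = x*y, the relative uncertainty is:
uz/z = sqrt((ux/x)^2 + (uy/y)^2)
Relative uncertainties: ux/x = 1.72/48.4 = 0.035537
uy/y = 0.81/29.3 = 0.027645
z = 48.4 * 29.3 = 1418.1
uz = 1418.1 * sqrt(0.035537^2 + 0.027645^2) = 63.849

63.849


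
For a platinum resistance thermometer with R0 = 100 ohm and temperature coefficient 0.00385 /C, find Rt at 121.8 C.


The RTD equation: Rt = R0 * (1 + alpha * T).
Rt = 100 * (1 + 0.00385 * 121.8)
Rt = 100 * (1 + 0.46893)
Rt = 100 * 1.46893
Rt = 146.893 ohm

146.893 ohm


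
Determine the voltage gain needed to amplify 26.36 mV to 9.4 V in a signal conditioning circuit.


Gain = Vout / Vin (converting to same units).
G = 9.4 V / 26.36 mV
G = 9400.0 mV / 26.36 mV
G = 356.6

356.6


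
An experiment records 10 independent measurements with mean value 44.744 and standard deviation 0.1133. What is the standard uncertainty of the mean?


The standard uncertainty for Type A evaluation is u = s / sqrt(n).
u = 0.1133 / sqrt(10)
u = 0.1133 / 3.1623
u = 0.0358

0.0358


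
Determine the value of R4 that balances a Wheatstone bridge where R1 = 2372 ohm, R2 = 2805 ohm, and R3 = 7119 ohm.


At balance: R1*R4 = R2*R3, so R4 = R2*R3/R1.
R4 = 2805 * 7119 / 2372
R4 = 19968795 / 2372
R4 = 8418.55 ohm

8418.55 ohm


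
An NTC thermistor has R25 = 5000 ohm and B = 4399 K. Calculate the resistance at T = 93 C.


NTC thermistor equation: Rt = R25 * exp(B * (1/T - 1/T25)).
T in Kelvin: 366.15 K, T25 = 298.15 K
1/T - 1/T25 = 1/366.15 - 1/298.15 = -0.0006229
B * (1/T - 1/T25) = 4399 * -0.0006229 = -2.7401
Rt = 5000 * exp(-2.7401) = 322.8 ohm

322.8 ohm


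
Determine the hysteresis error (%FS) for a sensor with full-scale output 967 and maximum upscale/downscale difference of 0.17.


Hysteresis = (max difference / full scale) * 100%.
H = (0.17 / 967) * 100
H = 0.018 %FS

0.018 %FS


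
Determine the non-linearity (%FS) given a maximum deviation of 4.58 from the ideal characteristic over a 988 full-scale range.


Linearity error = (max deviation / full scale) * 100%.
Linearity = (4.58 / 988) * 100
Linearity = 0.464 %FS

0.464 %FS


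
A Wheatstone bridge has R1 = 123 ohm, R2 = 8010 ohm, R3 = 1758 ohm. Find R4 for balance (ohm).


At balance: R1*R4 = R2*R3, so R4 = R2*R3/R1.
R4 = 8010 * 1758 / 123
R4 = 14081580 / 123
R4 = 114484.39 ohm

114484.39 ohm


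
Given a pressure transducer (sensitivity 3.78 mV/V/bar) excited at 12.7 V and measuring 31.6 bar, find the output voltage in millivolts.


Output = sensitivity * Vex * P.
Vout = 3.78 * 12.7 * 31.6
Vout = 48.006 * 31.6
Vout = 1516.99 mV

1516.99 mV


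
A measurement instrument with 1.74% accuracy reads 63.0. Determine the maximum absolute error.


Absolute error = (accuracy% / 100) * reading.
Error = (1.74 / 100) * 63.0
Error = 0.0174 * 63.0
Error = 1.0962

1.0962


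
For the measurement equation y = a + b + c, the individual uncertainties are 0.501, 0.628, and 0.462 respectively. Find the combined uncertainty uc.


For a sum of independent quantities, uc = sqrt(u1^2 + u2^2 + u3^2).
uc = sqrt(0.501^2 + 0.628^2 + 0.462^2)
uc = sqrt(0.251001 + 0.394384 + 0.213444)
uc = 0.9267

0.9267


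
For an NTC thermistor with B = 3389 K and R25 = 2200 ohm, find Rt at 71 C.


NTC thermistor equation: Rt = R25 * exp(B * (1/T - 1/T25)).
T in Kelvin: 344.15 K, T25 = 298.15 K
1/T - 1/T25 = 1/344.15 - 1/298.15 = -0.00044831
B * (1/T - 1/T25) = 3389 * -0.00044831 = -1.5193
Rt = 2200 * exp(-1.5193) = 481.5 ohm

481.5 ohm


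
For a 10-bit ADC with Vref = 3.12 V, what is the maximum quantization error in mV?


The maximum quantization error is +/- LSB/2.
LSB = Vref / 2^n = 3.12 / 1024 = 0.00304688 V
Max error = LSB / 2 = 0.00304688 / 2 = 0.00152344 V
Max error = 1.5234 mV

1.5234 mV


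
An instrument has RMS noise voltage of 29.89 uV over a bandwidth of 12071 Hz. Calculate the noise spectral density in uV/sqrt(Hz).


Noise spectral density = Vrms / sqrt(BW).
NSD = 29.89 / sqrt(12071)
NSD = 29.89 / 109.8681
NSD = 0.2721 uV/sqrt(Hz)

0.2721 uV/sqrt(Hz)


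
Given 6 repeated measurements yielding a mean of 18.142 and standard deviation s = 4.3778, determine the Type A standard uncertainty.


The standard uncertainty for Type A evaluation is u = s / sqrt(n).
u = 4.3778 / sqrt(6)
u = 4.3778 / 2.4495
u = 1.7872

1.7872


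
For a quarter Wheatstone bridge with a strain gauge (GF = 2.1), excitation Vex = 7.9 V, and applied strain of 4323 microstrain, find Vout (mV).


Quarter bridge output: Vout = (GF * epsilon * Vex) / 4.
Vout = (2.1 * 4323e-6 * 7.9) / 4
Vout = 0.07171857 / 4 V
Vout = 0.01792964 V = 17.9296 mV

17.9296 mV


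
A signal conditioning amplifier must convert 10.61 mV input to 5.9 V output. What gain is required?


Gain = Vout / Vin (converting to same units).
G = 5.9 V / 10.61 mV
G = 5900.0 mV / 10.61 mV
G = 556.08

556.08


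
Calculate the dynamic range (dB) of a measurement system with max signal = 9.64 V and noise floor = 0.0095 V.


Dynamic range = 20 * log10(Vmax / Vnoise).
DR = 20 * log10(9.64 / 0.0095)
DR = 20 * log10(1014.74)
DR = 60.13 dB

60.13 dB


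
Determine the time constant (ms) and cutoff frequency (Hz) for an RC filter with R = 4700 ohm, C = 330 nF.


Time constant: tau = R * C.
tau = 4700 * 3.30e-07 = 0.001551 s
tau = 1.551 ms
Cutoff frequency: fc = 1 / (2*pi*R*C).
fc = 1 / (2*pi*0.001551) = 102.61 Hz

tau = 1.551 ms, fc = 102.61 Hz


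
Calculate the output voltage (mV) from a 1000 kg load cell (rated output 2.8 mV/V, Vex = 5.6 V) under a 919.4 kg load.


Vout = rated_output * Vex * (load / capacity).
Vout = 2.8 * 5.6 * (919.4 / 1000)
Vout = 2.8 * 5.6 * 0.9194
Vout = 14.416 mV

14.416 mV


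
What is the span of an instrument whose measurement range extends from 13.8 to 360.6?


Span = upper range - lower range.
Span = 360.6 - (13.8)
Span = 346.8

346.8


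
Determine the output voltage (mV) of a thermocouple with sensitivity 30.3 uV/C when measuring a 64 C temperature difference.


The thermocouple output V = sensitivity * dT.
V = 30.3 uV/C * 64 C
V = 1939.2 uV
V = 1.939 mV

1.939 mV


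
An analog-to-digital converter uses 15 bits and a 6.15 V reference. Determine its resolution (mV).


The resolution (LSB) of an ADC is Vref / 2^n.
LSB = 6.15 / 2^15
LSB = 6.15 / 32768
LSB = 0.00018768 V = 0.18768311 mV

0.18768311 mV


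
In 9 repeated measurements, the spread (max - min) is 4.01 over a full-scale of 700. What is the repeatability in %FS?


Repeatability = (spread / full scale) * 100%.
R = (4.01 / 700) * 100
R = 0.573 %FS

0.573 %FS


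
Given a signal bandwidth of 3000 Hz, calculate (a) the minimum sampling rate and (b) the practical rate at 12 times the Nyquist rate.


By Nyquist theorem, fs_min = 2 * fmax.
fs_min = 2 * 3000 = 6000 Hz
Practical rate = 12 * fs_min = 12 * 6000 = 72000 Hz

fs_min = 6000 Hz, fs_practical = 72000 Hz


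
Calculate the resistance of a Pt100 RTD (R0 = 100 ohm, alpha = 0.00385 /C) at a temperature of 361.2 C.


The RTD equation: Rt = R0 * (1 + alpha * T).
Rt = 100 * (1 + 0.00385 * 361.2)
Rt = 100 * (1 + 1.39062)
Rt = 100 * 2.39062
Rt = 239.062 ohm

239.062 ohm


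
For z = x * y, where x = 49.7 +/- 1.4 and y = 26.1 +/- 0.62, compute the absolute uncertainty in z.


For a product z = x*y, the relative uncertainty is:
uz/z = sqrt((ux/x)^2 + (uy/y)^2)
Relative uncertainties: ux/x = 1.4/49.7 = 0.028169
uy/y = 0.62/26.1 = 0.023755
z = 49.7 * 26.1 = 1297.2
uz = 1297.2 * sqrt(0.028169^2 + 0.023755^2) = 47.798

47.798


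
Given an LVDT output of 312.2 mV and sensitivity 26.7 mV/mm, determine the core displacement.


Displacement = Vout / sensitivity.
d = 312.2 / 26.7
d = 11.693 mm

11.693 mm


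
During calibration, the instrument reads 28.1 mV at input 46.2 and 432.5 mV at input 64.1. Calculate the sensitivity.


Sensitivity = (y2 - y1) / (x2 - x1).
S = (432.5 - 28.1) / (64.1 - 46.2)
S = 404.4 / 17.9
S = 22.5922 mV/unit

22.5922 mV/unit


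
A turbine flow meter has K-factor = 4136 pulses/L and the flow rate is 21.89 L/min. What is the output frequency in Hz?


Frequency = K * Q / 60 (converting L/min to L/s).
f = 4136 * 21.89 / 60
f = 90537.04 / 60
f = 1508.95 Hz

1508.95 Hz


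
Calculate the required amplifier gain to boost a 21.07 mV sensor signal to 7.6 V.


Gain = Vout / Vin (converting to same units).
G = 7.6 V / 21.07 mV
G = 7600.0 mV / 21.07 mV
G = 360.7

360.7


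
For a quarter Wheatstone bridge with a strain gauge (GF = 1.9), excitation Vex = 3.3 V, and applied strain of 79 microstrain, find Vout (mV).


Quarter bridge output: Vout = (GF * epsilon * Vex) / 4.
Vout = (1.9 * 79e-6 * 3.3) / 4
Vout = 0.00049533 / 4 V
Vout = 0.00012383 V = 0.1238 mV

0.1238 mV


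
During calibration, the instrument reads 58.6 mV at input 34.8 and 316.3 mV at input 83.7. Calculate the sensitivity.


Sensitivity = (y2 - y1) / (x2 - x1).
S = (316.3 - 58.6) / (83.7 - 34.8)
S = 257.7 / 48.9
S = 5.2699 mV/unit

5.2699 mV/unit


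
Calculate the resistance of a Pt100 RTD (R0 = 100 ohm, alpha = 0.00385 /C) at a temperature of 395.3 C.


The RTD equation: Rt = R0 * (1 + alpha * T).
Rt = 100 * (1 + 0.00385 * 395.3)
Rt = 100 * (1 + 1.521905)
Rt = 100 * 2.521905
Rt = 252.191 ohm

252.191 ohm


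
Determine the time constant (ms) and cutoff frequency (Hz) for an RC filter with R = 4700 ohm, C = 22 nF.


Time constant: tau = R * C.
tau = 4700 * 2.20e-08 = 0.0001034 s
tau = 0.1034 ms
Cutoff frequency: fc = 1 / (2*pi*R*C).
fc = 1 / (2*pi*0.0001034) = 1539.22 Hz

tau = 0.1034 ms, fc = 1539.22 Hz


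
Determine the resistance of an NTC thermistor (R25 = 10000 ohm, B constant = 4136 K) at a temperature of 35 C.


NTC thermistor equation: Rt = R25 * exp(B * (1/T - 1/T25)).
T in Kelvin: 308.15 K, T25 = 298.15 K
1/T - 1/T25 = 1/308.15 - 1/298.15 = -0.00010884
B * (1/T - 1/T25) = 4136 * -0.00010884 = -0.4502
Rt = 10000 * exp(-0.4502) = 6375.2 ohm

6375.2 ohm


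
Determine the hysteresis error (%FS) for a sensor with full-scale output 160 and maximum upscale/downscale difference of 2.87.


Hysteresis = (max difference / full scale) * 100%.
H = (2.87 / 160) * 100
H = 1.794 %FS

1.794 %FS


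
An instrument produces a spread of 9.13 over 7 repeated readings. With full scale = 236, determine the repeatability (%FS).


Repeatability = (spread / full scale) * 100%.
R = (9.13 / 236) * 100
R = 3.869 %FS

3.869 %FS


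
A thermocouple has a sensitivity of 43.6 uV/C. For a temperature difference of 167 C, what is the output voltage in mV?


The thermocouple output V = sensitivity * dT.
V = 43.6 uV/C * 167 C
V = 7281.2 uV
V = 7.281 mV

7.281 mV


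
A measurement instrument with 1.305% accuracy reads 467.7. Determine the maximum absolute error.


Absolute error = (accuracy% / 100) * reading.
Error = (1.305 / 100) * 467.7
Error = 0.01305 * 467.7
Error = 6.1035

6.1035


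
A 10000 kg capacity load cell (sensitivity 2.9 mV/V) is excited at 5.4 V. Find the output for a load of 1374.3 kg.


Vout = rated_output * Vex * (load / capacity).
Vout = 2.9 * 5.4 * (1374.3 / 10000)
Vout = 2.9 * 5.4 * 0.13743
Vout = 2.152 mV

2.152 mV


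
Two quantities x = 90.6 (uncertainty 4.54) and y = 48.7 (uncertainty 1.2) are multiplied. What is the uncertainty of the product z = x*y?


For a product z = x*y, the relative uncertainty is:
uz/z = sqrt((ux/x)^2 + (uy/y)^2)
Relative uncertainties: ux/x = 4.54/90.6 = 0.05011
uy/y = 1.2/48.7 = 0.024641
z = 90.6 * 48.7 = 4412.2
uz = 4412.2 * sqrt(0.05011^2 + 0.024641^2) = 246.383

246.383


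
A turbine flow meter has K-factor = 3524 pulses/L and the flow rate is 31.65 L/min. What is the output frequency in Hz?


Frequency = K * Q / 60 (converting L/min to L/s).
f = 3524 * 31.65 / 60
f = 111534.6 / 60
f = 1858.91 Hz

1858.91 Hz


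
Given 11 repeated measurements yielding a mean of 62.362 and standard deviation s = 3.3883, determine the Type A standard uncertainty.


The standard uncertainty for Type A evaluation is u = s / sqrt(n).
u = 3.3883 / sqrt(11)
u = 3.3883 / 3.3166
u = 1.0216

1.0216


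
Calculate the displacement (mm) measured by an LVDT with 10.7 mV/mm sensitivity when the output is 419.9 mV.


Displacement = Vout / sensitivity.
d = 419.9 / 10.7
d = 39.243 mm

39.243 mm


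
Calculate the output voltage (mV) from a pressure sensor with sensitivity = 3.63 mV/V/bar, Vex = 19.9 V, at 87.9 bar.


Output = sensitivity * Vex * P.
Vout = 3.63 * 19.9 * 87.9
Vout = 72.237 * 87.9
Vout = 6349.63 mV

6349.63 mV


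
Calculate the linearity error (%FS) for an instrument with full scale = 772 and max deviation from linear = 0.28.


Linearity error = (max deviation / full scale) * 100%.
Linearity = (0.28 / 772) * 100
Linearity = 0.036 %FS

0.036 %FS


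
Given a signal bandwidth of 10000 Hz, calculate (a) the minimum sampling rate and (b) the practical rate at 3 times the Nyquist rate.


By Nyquist theorem, fs_min = 2 * fmax.
fs_min = 2 * 10000 = 20000 Hz
Practical rate = 3 * fs_min = 3 * 20000 = 60000 Hz

fs_min = 20000 Hz, fs_practical = 60000 Hz


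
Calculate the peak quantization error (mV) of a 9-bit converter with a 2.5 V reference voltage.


The maximum quantization error is +/- LSB/2.
LSB = Vref / 2^n = 2.5 / 512 = 0.00488281 V
Max error = LSB / 2 = 0.00488281 / 2 = 0.00244141 V
Max error = 2.4414 mV

2.4414 mV


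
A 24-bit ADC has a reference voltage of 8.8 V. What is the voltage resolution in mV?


The resolution (LSB) of an ADC is Vref / 2^n.
LSB = 8.8 / 2^24
LSB = 8.8 / 16777216
LSB = 5.2e-07 V = 0.00052452 mV

0.00052452 mV


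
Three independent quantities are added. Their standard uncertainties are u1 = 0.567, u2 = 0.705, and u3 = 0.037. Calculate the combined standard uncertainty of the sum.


For a sum of independent quantities, uc = sqrt(u1^2 + u2^2 + u3^2).
uc = sqrt(0.567^2 + 0.705^2 + 0.037^2)
uc = sqrt(0.321489 + 0.497025 + 0.001369)
uc = 0.9055

0.9055


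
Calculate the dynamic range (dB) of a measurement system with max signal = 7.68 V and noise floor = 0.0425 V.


Dynamic range = 20 * log10(Vmax / Vnoise).
DR = 20 * log10(7.68 / 0.0425)
DR = 20 * log10(180.71)
DR = 45.14 dB

45.14 dB


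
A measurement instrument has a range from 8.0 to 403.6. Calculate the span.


Span = upper range - lower range.
Span = 403.6 - (8.0)
Span = 395.6

395.6


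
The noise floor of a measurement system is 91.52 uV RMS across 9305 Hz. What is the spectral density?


Noise spectral density = Vrms / sqrt(BW).
NSD = 91.52 / sqrt(9305)
NSD = 91.52 / 96.4624
NSD = 0.9488 uV/sqrt(Hz)

0.9488 uV/sqrt(Hz)


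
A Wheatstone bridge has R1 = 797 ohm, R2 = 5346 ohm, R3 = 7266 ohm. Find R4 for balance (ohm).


At balance: R1*R4 = R2*R3, so R4 = R2*R3/R1.
R4 = 5346 * 7266 / 797
R4 = 38844036 / 797
R4 = 48737.81 ohm

48737.81 ohm


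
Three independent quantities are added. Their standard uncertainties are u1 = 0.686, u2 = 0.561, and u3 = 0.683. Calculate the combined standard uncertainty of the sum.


For a sum of independent quantities, uc = sqrt(u1^2 + u2^2 + u3^2).
uc = sqrt(0.686^2 + 0.561^2 + 0.683^2)
uc = sqrt(0.470596 + 0.314721 + 0.466489)
uc = 1.1188

1.1188


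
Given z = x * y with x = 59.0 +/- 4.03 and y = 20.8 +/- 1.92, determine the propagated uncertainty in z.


For a product z = x*y, the relative uncertainty is:
uz/z = sqrt((ux/x)^2 + (uy/y)^2)
Relative uncertainties: ux/x = 4.03/59.0 = 0.068305
uy/y = 1.92/20.8 = 0.092308
z = 59.0 * 20.8 = 1227.2
uz = 1227.2 * sqrt(0.068305^2 + 0.092308^2) = 140.921

140.921


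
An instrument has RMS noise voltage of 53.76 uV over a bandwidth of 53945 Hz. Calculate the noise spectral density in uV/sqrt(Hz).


Noise spectral density = Vrms / sqrt(BW).
NSD = 53.76 / sqrt(53945)
NSD = 53.76 / 232.2606
NSD = 0.2315 uV/sqrt(Hz)

0.2315 uV/sqrt(Hz)


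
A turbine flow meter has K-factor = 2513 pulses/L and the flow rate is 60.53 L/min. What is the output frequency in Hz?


Frequency = K * Q / 60 (converting L/min to L/s).
f = 2513 * 60.53 / 60
f = 152111.89 / 60
f = 2535.2 Hz

2535.2 Hz


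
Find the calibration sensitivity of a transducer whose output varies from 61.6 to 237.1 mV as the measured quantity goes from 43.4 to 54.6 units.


Sensitivity = (y2 - y1) / (x2 - x1).
S = (237.1 - 61.6) / (54.6 - 43.4)
S = 175.5 / 11.2
S = 15.6696 mV/unit

15.6696 mV/unit


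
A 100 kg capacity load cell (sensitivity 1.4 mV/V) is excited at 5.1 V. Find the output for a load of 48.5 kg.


Vout = rated_output * Vex * (load / capacity).
Vout = 1.4 * 5.1 * (48.5 / 100)
Vout = 1.4 * 5.1 * 0.485
Vout = 3.463 mV

3.463 mV


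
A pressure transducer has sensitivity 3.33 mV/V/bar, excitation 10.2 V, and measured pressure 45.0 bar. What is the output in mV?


Output = sensitivity * Vex * P.
Vout = 3.33 * 10.2 * 45.0
Vout = 33.966 * 45.0
Vout = 1528.47 mV

1528.47 mV


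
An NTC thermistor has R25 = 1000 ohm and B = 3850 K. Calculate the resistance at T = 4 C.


NTC thermistor equation: Rt = R25 * exp(B * (1/T - 1/T25)).
T in Kelvin: 277.15 K, T25 = 298.15 K
1/T - 1/T25 = 1/277.15 - 1/298.15 = 0.00025414
B * (1/T - 1/T25) = 3850 * 0.00025414 = 0.9784
Rt = 1000 * exp(0.9784) = 2660.3 ohm

2660.3 ohm


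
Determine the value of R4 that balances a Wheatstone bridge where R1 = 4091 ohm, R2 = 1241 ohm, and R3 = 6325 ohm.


At balance: R1*R4 = R2*R3, so R4 = R2*R3/R1.
R4 = 1241 * 6325 / 4091
R4 = 7849325 / 4091
R4 = 1918.68 ohm

1918.68 ohm


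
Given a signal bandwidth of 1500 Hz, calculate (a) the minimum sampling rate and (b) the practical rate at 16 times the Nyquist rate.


By Nyquist theorem, fs_min = 2 * fmax.
fs_min = 2 * 1500 = 3000 Hz
Practical rate = 16 * fs_min = 16 * 3000 = 48000 Hz

fs_min = 3000 Hz, fs_practical = 48000 Hz


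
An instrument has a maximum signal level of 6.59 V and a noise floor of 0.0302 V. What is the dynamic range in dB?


Dynamic range = 20 * log10(Vmax / Vnoise).
DR = 20 * log10(6.59 / 0.0302)
DR = 20 * log10(218.21)
DR = 46.78 dB

46.78 dB


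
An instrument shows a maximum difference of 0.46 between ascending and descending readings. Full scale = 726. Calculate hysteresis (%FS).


Hysteresis = (max difference / full scale) * 100%.
H = (0.46 / 726) * 100
H = 0.063 %FS

0.063 %FS


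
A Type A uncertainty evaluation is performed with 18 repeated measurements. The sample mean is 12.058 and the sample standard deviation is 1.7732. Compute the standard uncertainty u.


The standard uncertainty for Type A evaluation is u = s / sqrt(n).
u = 1.7732 / sqrt(18)
u = 1.7732 / 4.2426
u = 0.4179

0.4179


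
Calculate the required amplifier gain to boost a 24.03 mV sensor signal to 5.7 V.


Gain = Vout / Vin (converting to same units).
G = 5.7 V / 24.03 mV
G = 5700.0 mV / 24.03 mV
G = 237.2

237.2


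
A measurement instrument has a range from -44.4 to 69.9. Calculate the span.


Span = upper range - lower range.
Span = 69.9 - (-44.4)
Span = 114.3

114.3


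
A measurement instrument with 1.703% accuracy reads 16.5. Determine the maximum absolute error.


Absolute error = (accuracy% / 100) * reading.
Error = (1.703 / 100) * 16.5
Error = 0.01703 * 16.5
Error = 0.281

0.281


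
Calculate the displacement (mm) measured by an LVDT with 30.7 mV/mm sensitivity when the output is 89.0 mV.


Displacement = Vout / sensitivity.
d = 89.0 / 30.7
d = 2.899 mm

2.899 mm


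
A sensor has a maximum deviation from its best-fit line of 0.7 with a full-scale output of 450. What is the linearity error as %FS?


Linearity error = (max deviation / full scale) * 100%.
Linearity = (0.7 / 450) * 100
Linearity = 0.156 %FS

0.156 %FS


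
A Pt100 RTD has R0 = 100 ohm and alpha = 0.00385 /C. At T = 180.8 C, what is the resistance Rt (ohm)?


The RTD equation: Rt = R0 * (1 + alpha * T).
Rt = 100 * (1 + 0.00385 * 180.8)
Rt = 100 * (1 + 0.69608)
Rt = 100 * 1.69608
Rt = 169.608 ohm

169.608 ohm


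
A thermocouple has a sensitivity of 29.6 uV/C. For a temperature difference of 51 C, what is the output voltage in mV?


The thermocouple output V = sensitivity * dT.
V = 29.6 uV/C * 51 C
V = 1509.6 uV
V = 1.51 mV

1.51 mV


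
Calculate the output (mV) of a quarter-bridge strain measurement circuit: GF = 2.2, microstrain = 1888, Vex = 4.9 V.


Quarter bridge output: Vout = (GF * epsilon * Vex) / 4.
Vout = (2.2 * 1888e-6 * 4.9) / 4
Vout = 0.02035264 / 4 V
Vout = 0.00508816 V = 5.0882 mV

5.0882 mV


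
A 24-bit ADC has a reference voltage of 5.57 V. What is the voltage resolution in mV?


The resolution (LSB) of an ADC is Vref / 2^n.
LSB = 5.57 / 2^24
LSB = 5.57 / 16777216
LSB = 3.3e-07 V = 0.000332 mV

0.000332 mV


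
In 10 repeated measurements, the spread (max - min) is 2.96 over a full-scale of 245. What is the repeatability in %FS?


Repeatability = (spread / full scale) * 100%.
R = (2.96 / 245) * 100
R = 1.208 %FS

1.208 %FS


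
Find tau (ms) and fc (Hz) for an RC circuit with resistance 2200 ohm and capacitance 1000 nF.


Time constant: tau = R * C.
tau = 2200 * 1.00e-06 = 0.0022 s
tau = 2.2 ms
Cutoff frequency: fc = 1 / (2*pi*R*C).
fc = 1 / (2*pi*0.0022) = 72.34 Hz

tau = 2.2 ms, fc = 72.34 Hz


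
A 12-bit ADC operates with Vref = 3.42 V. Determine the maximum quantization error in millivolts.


The maximum quantization error is +/- LSB/2.
LSB = Vref / 2^n = 3.42 / 4096 = 0.00083496 V
Max error = LSB / 2 = 0.00083496 / 2 = 0.00041748 V
Max error = 0.4175 mV

0.4175 mV


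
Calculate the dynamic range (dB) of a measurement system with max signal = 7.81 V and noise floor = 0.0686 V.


Dynamic range = 20 * log10(Vmax / Vnoise).
DR = 20 * log10(7.81 / 0.0686)
DR = 20 * log10(113.85)
DR = 41.13 dB

41.13 dB


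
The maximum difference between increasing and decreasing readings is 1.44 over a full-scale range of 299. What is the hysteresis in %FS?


Hysteresis = (max difference / full scale) * 100%.
H = (1.44 / 299) * 100
H = 0.482 %FS

0.482 %FS


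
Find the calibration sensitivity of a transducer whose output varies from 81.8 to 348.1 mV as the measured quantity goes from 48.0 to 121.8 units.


Sensitivity = (y2 - y1) / (x2 - x1).
S = (348.1 - 81.8) / (121.8 - 48.0)
S = 266.3 / 73.8
S = 3.6084 mV/unit

3.6084 mV/unit


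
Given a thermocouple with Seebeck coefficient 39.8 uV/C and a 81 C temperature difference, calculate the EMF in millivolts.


The thermocouple output V = sensitivity * dT.
V = 39.8 uV/C * 81 C
V = 3223.8 uV
V = 3.224 mV

3.224 mV


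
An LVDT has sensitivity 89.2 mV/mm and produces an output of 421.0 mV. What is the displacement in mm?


Displacement = Vout / sensitivity.
d = 421.0 / 89.2
d = 4.72 mm

4.72 mm


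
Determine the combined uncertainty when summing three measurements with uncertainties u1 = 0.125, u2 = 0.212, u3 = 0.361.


For a sum of independent quantities, uc = sqrt(u1^2 + u2^2 + u3^2).
uc = sqrt(0.125^2 + 0.212^2 + 0.361^2)
uc = sqrt(0.015625 + 0.044944 + 0.130321)
uc = 0.4369

0.4369


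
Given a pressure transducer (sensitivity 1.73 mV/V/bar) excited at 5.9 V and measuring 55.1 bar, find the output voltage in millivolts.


Output = sensitivity * Vex * P.
Vout = 1.73 * 5.9 * 55.1
Vout = 10.207 * 55.1
Vout = 562.41 mV

562.41 mV


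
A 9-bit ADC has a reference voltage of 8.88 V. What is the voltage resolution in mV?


The resolution (LSB) of an ADC is Vref / 2^n.
LSB = 8.88 / 2^9
LSB = 8.88 / 512
LSB = 0.01734375 V = 17.34375 mV

17.34375 mV
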